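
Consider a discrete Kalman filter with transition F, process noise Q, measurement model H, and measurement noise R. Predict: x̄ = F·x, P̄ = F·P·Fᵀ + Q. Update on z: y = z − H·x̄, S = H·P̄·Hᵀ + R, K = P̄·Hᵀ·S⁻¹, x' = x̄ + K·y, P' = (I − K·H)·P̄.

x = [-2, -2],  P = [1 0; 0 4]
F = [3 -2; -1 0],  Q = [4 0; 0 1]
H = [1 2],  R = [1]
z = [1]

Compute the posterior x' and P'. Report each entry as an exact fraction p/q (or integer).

x' = [-75/26, 51/26]
P' = [225/26 -101/26; -101/26 51/26]

x̄ = F·x = [-2, 2]
P̄ = F·P·Fᵀ + Q = [29 -3; -3 2]
y = z − H·x̄ = [-1]
S = H·P̄·Hᵀ + R = [26]
K = P̄·Hᵀ·S⁻¹ = [23/26; 1/26]
x' = x̄ + K·y = [-75/26, 51/26]
P' = (I − K·H)·P̄ = [225/26 -101/26; -101/26 51/26]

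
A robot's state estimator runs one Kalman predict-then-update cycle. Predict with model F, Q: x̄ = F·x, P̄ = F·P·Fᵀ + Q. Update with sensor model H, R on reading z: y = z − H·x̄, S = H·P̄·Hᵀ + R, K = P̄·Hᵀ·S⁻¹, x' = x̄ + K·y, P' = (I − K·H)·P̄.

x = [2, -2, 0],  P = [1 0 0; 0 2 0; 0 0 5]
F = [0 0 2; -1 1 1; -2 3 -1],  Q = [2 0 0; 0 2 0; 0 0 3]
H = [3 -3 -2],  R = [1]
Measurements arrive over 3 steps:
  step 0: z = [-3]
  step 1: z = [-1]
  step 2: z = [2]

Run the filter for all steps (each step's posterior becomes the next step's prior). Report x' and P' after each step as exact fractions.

step 0: x̄ = F·x = [0, -4, -10]
step 0: P̄ = F·P·Fᵀ + Q = [22 10 -10; 10 10 3; -10 3 30]
step 0: y = z − H·x̄ = [-35]
step 0: S = H·P̄·Hᵀ + R = [385]
step 0: K = P̄·Hᵀ·S⁻¹ = [8/55; -6/385; -9/35]
step 0: x' = x̄ + K·y = [-56/11, -38/11, -1]
step 0: P' = (I − K·H)·P̄ = [762/55 598/55 22/5; 598/55 3814/385 51/35; 22/5 51/35 159/35]
step 1: x̄ = F·x = [-2, 7/11, 9/11]
step 1: P̄ = F·P·Fᵀ + Q = [706/35 16/5 -628/35; 16/5 147/55 -163/55; -628/35 -163/55 11744/385]
step 1: y = z − H·x̄ = [94/11]
step 1: S = H·P̄·Hᵀ + R = [24792/55]
step 1: K = P̄·Hᵀ·S⁻¹ = [2387/12396; 413/24792; -5827/24792]
step 1: x' = x̄ + K·y = [-2197/6198, 9653/12396, -14755/12396]
step 1: P' = (I − K·H)·P̄ = [149987/43386 21743/12396 213305/86772; 21743/12396 63161/24792 -29719/24792; 213305/86772 -29719/24792 972359/173544]
step 2: x̄ = F·x = [-14755/6198, -59/1033, 26251/6198]
step 2: P̄ = F·P·Fᵀ + Q = [1059131/43386 28143/7231 -174977/6198; 28143/7231 20143/7231 -4826/1033; -174977/6198 -4826/1033 256205/6198]
step 2: y = z − H·x̄ = [108101/6198]
step 2: S = H·P̄·Hᵀ + R = [27063347/43386]
step 2: K = P̄·Hᵀ·S⁻¹ = [5120497/27063347; 549384/27063347; -6653311/27063347]
step 2: x' = x̄ + K·y = [24880794/27063347, 8036227/27063347, -1418143/27063347]
step 2: P' = (I − K·H)·P̄ = [56334768/27063347 40491023/27063347 21205369/27063347; 40491023/27063347 68432195/27063347 -42186450/27063347; 21205369/27063347 -42186450/27063347 98414384/27063347]

step 0: x' = [-56/11, -38/11, -1], P' = [762/55 598/55 22/5; 598/55 3814/385 51/35; 22/5 51/35 159/35]
step 1: x' = [-2197/6198, 9653/12396, -14755/12396], P' = [149987/43386 21743/12396 213305/86772; 21743/12396 63161/24792 -29719/24792; 213305/86772 -29719/24792 972359/173544]
step 2: x' = [24880794/27063347, 8036227/27063347, -1418143/27063347], P' = [56334768/27063347 40491023/27063347 21205369/27063347; 40491023/27063347 68432195/27063347 -42186450/27063347; 21205369/27063347 -42186450/27063347 98414384/27063347]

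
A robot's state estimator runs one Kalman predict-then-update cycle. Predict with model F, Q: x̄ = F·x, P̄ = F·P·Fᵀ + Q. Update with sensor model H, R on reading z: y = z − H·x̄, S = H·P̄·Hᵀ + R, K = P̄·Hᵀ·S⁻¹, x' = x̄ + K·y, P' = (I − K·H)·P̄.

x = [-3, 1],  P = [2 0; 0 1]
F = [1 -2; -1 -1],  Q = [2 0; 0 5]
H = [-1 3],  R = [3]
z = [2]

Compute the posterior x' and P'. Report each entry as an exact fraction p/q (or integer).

x' = [-343/83, -50/83]
P' = [600/83 192/83; 192/83 88/83]

x̄ = F·x = [-5, 2]
P̄ = F·P·Fᵀ + Q = [8 0; 0 8]
y = z − H·x̄ = [-9]
S = H·P̄·Hᵀ + R = [83]
K = P̄·Hᵀ·S⁻¹ = [-8/83; 24/83]
x' = x̄ + K·y = [-343/83, -50/83]
P' = (I − K·H)·P̄ = [600/83 192/83; 192/83 88/83]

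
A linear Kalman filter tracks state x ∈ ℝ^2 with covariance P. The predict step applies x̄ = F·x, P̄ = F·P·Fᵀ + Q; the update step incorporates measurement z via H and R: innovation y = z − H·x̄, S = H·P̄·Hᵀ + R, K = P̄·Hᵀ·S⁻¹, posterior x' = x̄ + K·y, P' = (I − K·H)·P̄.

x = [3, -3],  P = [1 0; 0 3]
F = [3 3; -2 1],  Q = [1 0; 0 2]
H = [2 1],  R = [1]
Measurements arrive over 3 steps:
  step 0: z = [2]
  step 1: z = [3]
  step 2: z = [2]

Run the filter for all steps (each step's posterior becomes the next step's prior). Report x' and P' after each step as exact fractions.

step 0: x' = [847/170, -273/34], P' = [361/170 -129/34; -129/34 261/34]
step 1: x' = [105841/34791, -113986/34791], P' = [42235/34791 -73678/34791; -73678/34791 160393/34791]
step 2: x' = [2674985/775431, -3873128/775431], P' = [1784641/1550862 -3064855/1550862; -3064855/1550862 6660121/1550862]

step 0: x̄ = F·x = [0, -9]
step 0: P̄ = F·P·Fᵀ + Q = [37 3; 3 9]
step 0: y = z − H·x̄ = [11]
step 0: S = H·P̄·Hᵀ + R = [170]
step 0: K = P̄·Hᵀ·S⁻¹ = [77/170; 3/34]
step 0: x' = x̄ + K·y = [847/170, -273/34]
step 0: P' = (I − K·H)·P̄ = [361/170 -129/34; -129/34 261/34]
step 1: x̄ = F·x = [-777/85, -3059/170]
step 1: P̄ = F·P·Fᵀ + Q = [1777/85 1842/85; 1842/85 5669/170]
step 1: y = z − H·x̄ = [6677/170]
step 1: S = H·P̄·Hᵀ + R = [34791/170]
step 1: K = P̄·Hᵀ·S⁻¹ = [10792/34791; 13037/34791]
step 1: x' = x̄ + K·y = [105841/34791, -113986/34791]
step 1: P' = (I − K·H)·P̄ = [42235/34791 -73678/34791; -73678/34791 160393/34791]
step 2: x̄ = F·x = [-8145/11597, -108556/11597]
step 2: P̄ = F·P·Fᵀ + Q = [177413/11597 149601/11597; 149601/11597 231209/11597]
step 2: y = z − H·x̄ = [148040/11597]
step 2: S = H·P̄·Hᵀ + R = [1550862/11597]
step 2: K = P̄·Hᵀ·S⁻¹ = [504427/1550862; 530411/1550862]
step 2: x' = x̄ + K·y = [2674985/775431, -3873128/775431]
step 2: P' = (I − K·H)·P̄ = [1784641/1550862 -3064855/1550862; -3064855/1550862 6660121/1550862]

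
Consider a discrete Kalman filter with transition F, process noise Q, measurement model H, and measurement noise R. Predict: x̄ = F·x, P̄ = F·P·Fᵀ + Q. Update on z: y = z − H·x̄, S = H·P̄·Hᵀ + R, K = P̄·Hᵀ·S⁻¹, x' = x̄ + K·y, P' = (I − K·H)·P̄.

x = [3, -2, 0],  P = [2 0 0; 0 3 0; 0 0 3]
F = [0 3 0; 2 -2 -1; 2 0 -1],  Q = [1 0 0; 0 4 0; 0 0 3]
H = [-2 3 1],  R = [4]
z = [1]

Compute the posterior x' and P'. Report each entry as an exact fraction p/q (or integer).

x̄ = F·x = [-6, 10, 6]
P̄ = F·P·Fᵀ + Q = [28 -18 0; -18 27 11; 0 11 14]
y = z − H·x̄ = [-47]
S = H·P̄·Hᵀ + R = [655]
K = P̄·Hᵀ·S⁻¹ = [-22/131; 128/655; 47/655]
x' = x̄ + K·y = [248/131, 534/655, 1721/655]
P' = (I − K·H)·P̄ = [1248/131 458/131 1034/131; 458/131 1301/655 1189/655; 1034/131 1189/655 6961/655]

x' = [248/131, 534/655, 1721/655]
P' = [1248/131 458/131 1034/131; 458/131 1301/655 1189/655; 1034/131 1189/655 6961/655]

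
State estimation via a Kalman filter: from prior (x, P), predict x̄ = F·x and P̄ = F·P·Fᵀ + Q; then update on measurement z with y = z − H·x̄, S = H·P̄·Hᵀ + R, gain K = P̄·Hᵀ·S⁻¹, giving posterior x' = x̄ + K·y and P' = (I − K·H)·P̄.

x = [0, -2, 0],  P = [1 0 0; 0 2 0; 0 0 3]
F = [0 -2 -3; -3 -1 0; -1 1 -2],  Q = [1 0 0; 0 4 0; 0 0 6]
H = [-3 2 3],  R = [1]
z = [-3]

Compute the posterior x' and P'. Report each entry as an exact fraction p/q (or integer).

x̄ = F·x = [4, 2, -2]
P̄ = F·P·Fᵀ + Q = [36 4 14; 4 15 1; 14 1 21]
y = z − H·x̄ = [11]
S = H·P̄·Hᵀ + R = [286]
K = P̄·Hᵀ·S⁻¹ = [-29/143; 21/286; 23/286]
x' = x̄ + K·y = [23/13, 73/26, -29/26]
P' = (I − K·H)·P̄ = [3466/143 1181/143 2669/143; 1181/143 3849/286 -197/286; 2669/143 -197/286 5477/286]

x' = [23/13, 73/26, -29/26]
P' = [3466/143 1181/143 2669/143; 1181/143 3849/286 -197/286; 2669/143 -197/286 5477/286]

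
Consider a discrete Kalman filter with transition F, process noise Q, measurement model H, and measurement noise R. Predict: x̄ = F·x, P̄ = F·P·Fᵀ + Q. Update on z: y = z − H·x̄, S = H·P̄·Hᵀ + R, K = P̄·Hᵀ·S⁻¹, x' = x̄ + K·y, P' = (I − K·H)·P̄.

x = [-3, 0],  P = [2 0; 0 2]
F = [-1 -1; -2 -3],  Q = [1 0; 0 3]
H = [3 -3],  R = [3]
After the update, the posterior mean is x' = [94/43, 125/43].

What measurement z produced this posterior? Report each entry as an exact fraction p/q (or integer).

x̄ = F·x = [3, 6]
P̄ = F·P·Fᵀ + Q = [5 10; 10 29]
S = H·P̄·Hᵀ + R = [129]
K = P̄·Hᵀ·S⁻¹ = [-5/43; -19/43]
x' − x̄ = [-35/43, -133/43] = K·y
y = (KᵀK)⁻¹·Kᵀ·(x' − x̄) = [7]
z = y + H·x̄ = [7] + [-9] = [-2]

z = [-2]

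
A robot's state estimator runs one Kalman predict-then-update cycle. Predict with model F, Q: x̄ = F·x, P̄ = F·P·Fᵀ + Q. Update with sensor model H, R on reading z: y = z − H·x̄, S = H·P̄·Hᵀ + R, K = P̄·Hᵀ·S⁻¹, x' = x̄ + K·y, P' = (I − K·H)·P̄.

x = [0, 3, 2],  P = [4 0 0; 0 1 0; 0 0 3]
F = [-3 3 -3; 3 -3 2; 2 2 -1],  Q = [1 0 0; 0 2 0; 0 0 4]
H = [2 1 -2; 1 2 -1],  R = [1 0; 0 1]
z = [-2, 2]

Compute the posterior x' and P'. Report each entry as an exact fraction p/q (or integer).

x̄ = F·x = [3, -5, 4]
P̄ = F·P·Fᵀ + Q = [73 -63 -9; -63 59 12; -9 12 27]
y = z − H·x̄ = [5, 13]
S = H·P̄·Hᵀ + R = [232 -21; -21 55]
K = P̄·Hᵀ·S⁻¹ = [4631/12319 -8087/12319; -4102/12319 8065/12319; -3552/12319 -4044/12319]
x' = x̄ + K·y = [-45019/12319, 22740/12319, -21056/12319]
P' = (I − K·H)·P̄ = [75728/12319 -6935/12319 69945/12319; -6935/12319 6744/12319 -1512/12319; 69945/12319 -1512/12319 70965/12319]

x' = [-45019/12319, 22740/12319, -21056/12319]
P' = [75728/12319 -6935/12319 69945/12319; -6935/12319 6744/12319 -1512/12319; 69945/12319 -1512/12319 70965/12319]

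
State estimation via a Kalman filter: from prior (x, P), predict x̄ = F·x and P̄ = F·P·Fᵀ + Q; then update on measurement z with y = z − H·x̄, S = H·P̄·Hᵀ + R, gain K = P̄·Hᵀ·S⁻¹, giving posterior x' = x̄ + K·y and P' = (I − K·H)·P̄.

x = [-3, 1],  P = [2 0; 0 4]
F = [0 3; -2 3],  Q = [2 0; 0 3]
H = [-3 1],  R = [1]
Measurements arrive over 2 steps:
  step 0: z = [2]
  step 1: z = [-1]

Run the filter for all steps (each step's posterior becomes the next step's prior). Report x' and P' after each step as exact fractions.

step 0: x' = [61/29, 722/87], P' = [88/29 251/29; 251/29 4457/174]
step 1: x' = [14235/11252, 46411/16878], P' = [12655/11252 8237/2813; 8237/2813 142553/16878]

step 0: x̄ = F·x = [3, 9]
step 0: P̄ = F·P·Fᵀ + Q = [38 36; 36 47]
step 0: y = z − H·x̄ = [2]
step 0: S = H·P̄·Hᵀ + R = [174]
step 0: K = P̄·Hᵀ·S⁻¹ = [-13/29; -61/174]
step 0: x' = x̄ + K·y = [61/29, 722/87]
step 0: P' = (I − K·H)·P̄ = [88/29 251/29; 251/29 4457/174]
step 1: x̄ = F·x = [722/29, 600/29]
step 1: P̄ = F·P·Fᵀ + Q = [13487/58 10359/58; 10359/58 8225/58]
step 1: y = z − H·x̄ = [53]
step 1: S = H·P̄·Hᵀ + R = [1164]
step 1: K = P̄·Hᵀ·S⁻¹ = [-173/388; -197/582]
step 1: x' = x̄ + K·y = [14235/11252, 46411/16878]
step 1: P' = (I − K·H)·P̄ = [12655/11252 8237/2813; 8237/2813 142553/16878]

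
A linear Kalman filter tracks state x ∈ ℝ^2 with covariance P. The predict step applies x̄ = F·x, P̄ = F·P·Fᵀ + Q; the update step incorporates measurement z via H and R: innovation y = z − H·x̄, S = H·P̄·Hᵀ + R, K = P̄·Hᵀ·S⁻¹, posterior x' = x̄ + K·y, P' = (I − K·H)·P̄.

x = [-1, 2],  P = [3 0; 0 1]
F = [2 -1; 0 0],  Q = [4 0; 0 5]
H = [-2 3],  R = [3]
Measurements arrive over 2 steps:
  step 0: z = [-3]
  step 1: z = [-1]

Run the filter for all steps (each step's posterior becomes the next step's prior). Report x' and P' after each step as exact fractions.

step 0: x' = [-45/58, -165/116], P' = [204/29 255/58; 255/58 355/116]
step 1: x' = [561/2290, -73/458], P' = [8172/1145 2043/458; 2043/458 710/229]

step 0: x̄ = F·x = [-4, 0]
step 0: P̄ = F·P·Fᵀ + Q = [17 0; 0 5]
step 0: y = z − H·x̄ = [-11]
step 0: S = H·P̄·Hᵀ + R = [116]
step 0: K = P̄·Hᵀ·S⁻¹ = [-17/58; 15/116]
step 0: x' = x̄ + K·y = [-45/58, -165/116]
step 0: P' = (I − K·H)·P̄ = [204/29 255/58; 255/58 355/116]
step 1: x̄ = F·x = [-15/116, 0]
step 1: P̄ = F·P·Fᵀ + Q = [2043/116 0; 0 5]
step 1: y = z − H·x̄ = [-73/58]
step 1: S = H·P̄·Hᵀ + R = [3435/29]
step 1: K = P̄·Hᵀ·S⁻¹ = [-681/2290; 29/229]
step 1: x' = x̄ + K·y = [561/2290, -73/458]
step 1: P' = (I − K·H)·P̄ = [8172/1145 2043/458; 2043/458 710/229]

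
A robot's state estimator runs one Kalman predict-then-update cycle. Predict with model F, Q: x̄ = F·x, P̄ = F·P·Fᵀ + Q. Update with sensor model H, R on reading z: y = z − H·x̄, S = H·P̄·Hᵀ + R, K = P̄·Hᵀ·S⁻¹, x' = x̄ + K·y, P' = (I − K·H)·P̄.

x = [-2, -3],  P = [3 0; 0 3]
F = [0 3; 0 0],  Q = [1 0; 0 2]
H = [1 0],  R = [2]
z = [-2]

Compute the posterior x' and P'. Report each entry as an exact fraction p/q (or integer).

x̄ = F·x = [-9, 0]
P̄ = F·P·Fᵀ + Q = [28 0; 0 2]
y = z − H·x̄ = [7]
S = H·P̄·Hᵀ + R = [30]
K = P̄·Hᵀ·S⁻¹ = [14/15; 0]
x' = x̄ + K·y = [-37/15, 0]
P' = (I − K·H)·P̄ = [28/15 0; 0 2]

x' = [-37/15, 0]
P' = [28/15 0; 0 2]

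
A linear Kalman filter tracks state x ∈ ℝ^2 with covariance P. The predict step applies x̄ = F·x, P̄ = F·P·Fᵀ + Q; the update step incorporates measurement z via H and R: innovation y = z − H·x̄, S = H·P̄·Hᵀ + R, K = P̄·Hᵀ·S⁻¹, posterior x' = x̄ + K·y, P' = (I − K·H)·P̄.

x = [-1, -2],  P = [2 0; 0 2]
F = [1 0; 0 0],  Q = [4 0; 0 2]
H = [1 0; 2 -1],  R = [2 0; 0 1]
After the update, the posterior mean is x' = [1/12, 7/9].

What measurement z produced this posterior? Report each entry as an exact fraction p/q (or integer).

x̄ = F·x = [-1, 0]
P̄ = F·P·Fᵀ + Q = [6 0; 0 2]
S = H·P̄·Hᵀ + R = [8 12; 12 27]
K = P̄·Hᵀ·S⁻¹ = [1/4 1/3; 1/3 -2/9]
x' − x̄ = [13/12, 7/9] = K·y
y = (KᵀK)⁻¹·Kᵀ·(x' − x̄) = [3, 1]
z = y + H·x̄ = [3, 1] + [-1, -2] = [2, -1]

z = [2, -1]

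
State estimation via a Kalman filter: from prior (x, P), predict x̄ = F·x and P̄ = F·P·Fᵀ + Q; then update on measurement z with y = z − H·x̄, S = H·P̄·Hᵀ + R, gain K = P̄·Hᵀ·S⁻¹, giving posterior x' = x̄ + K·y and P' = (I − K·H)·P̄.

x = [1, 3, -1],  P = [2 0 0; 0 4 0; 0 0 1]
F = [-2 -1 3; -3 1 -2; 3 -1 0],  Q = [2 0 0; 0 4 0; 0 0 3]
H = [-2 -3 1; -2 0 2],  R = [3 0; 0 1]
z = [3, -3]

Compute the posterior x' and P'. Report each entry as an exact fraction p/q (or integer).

x' = [-16406/18495, -3856/3699, -16795/7398]
P' = [94349/18495 -7082/3699 18080/3699; -7082/3699 3922/3699 -6532/3699; 18080/3699 -6532/3699 36401/7398]

x̄ = F·x = [-8, 2, 0]
P̄ = F·P·Fᵀ + Q = [23 2 -8; 2 30 -22; -8 -22 25]
y = z − H·x̄ = [-7, -19]
S = H·P̄·Hᵀ + R = [578 334; 334 257]
K = P̄·Hᵀ·S⁻¹ = [2644/18495 -7898/18495; -1378/3699 1100/3699; 1091/7398 241/3699]
x' = x̄ + K·y = [-16406/18495, -3856/3699, -16795/7398]
P' = (I − K·H)·P̄ = [94349/18495 -7082/3699 18080/3699; -7082/3699 3922/3699 -6532/3699; 18080/3699 -6532/3699 36401/7398]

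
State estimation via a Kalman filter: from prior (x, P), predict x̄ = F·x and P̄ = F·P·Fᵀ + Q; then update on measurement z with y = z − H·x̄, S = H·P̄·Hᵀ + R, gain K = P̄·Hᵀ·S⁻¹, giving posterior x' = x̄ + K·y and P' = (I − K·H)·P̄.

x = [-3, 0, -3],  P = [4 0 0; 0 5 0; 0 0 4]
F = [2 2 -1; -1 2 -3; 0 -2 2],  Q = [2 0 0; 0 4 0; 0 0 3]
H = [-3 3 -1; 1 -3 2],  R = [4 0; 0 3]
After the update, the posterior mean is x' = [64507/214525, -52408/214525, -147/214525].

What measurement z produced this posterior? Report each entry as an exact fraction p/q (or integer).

z = [-2, 1]

x̄ = F·x = [-3, 12, -6]
P̄ = F·P·Fᵀ + Q = [42 24 -28; 24 64 -44; -28 -44 39]
S = H·P̄·Hᵀ + R = [661 -692; -692 1049]
K = P̄·Hᵀ·S⁻¹ = [-86786/214525 -74838/214525; -5116/214525 -55728/214525; 34681/214525 60098/214525]
x' − x̄ = [708082/214525, -2626708/214525, 1287003/214525] = K·y
y = (KᵀK)⁻¹·Kᵀ·(x' − x̄) = [-53, 52]
z = y + H·x̄ = [-53, 52] + [51, -51] = [-2, 1]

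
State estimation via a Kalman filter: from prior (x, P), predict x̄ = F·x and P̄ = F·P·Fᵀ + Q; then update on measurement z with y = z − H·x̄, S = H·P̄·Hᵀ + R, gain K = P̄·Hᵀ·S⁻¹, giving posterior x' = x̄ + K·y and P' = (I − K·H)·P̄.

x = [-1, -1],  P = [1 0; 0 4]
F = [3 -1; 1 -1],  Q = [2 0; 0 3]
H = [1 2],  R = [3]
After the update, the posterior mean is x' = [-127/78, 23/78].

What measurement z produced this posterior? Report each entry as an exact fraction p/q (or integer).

z = [-1]

x̄ = F·x = [-2, 0]
P̄ = F·P·Fᵀ + Q = [15 7; 7 8]
S = H·P̄·Hᵀ + R = [78]
K = P̄·Hᵀ·S⁻¹ = [29/78; 23/78]
x' − x̄ = [29/78, 23/78] = K·y
y = (KᵀK)⁻¹·Kᵀ·(x' − x̄) = [1]
z = y + H·x̄ = [1] + [-2] = [-1]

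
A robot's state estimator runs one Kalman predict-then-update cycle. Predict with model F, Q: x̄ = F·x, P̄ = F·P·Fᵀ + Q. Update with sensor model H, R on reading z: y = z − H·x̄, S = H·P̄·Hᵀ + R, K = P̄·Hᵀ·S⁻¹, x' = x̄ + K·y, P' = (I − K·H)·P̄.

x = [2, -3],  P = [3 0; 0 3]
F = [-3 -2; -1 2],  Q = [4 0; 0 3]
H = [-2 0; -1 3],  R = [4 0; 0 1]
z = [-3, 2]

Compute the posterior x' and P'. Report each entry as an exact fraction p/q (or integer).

x' = [565/447, 1229/1192]
P' = [433/447 191/596; 191/596 129/596]

x̄ = F·x = [0, -8]
P̄ = F·P·Fᵀ + Q = [43 -3; -3 18]
y = z − H·x̄ = [-3, 26]
S = H·P̄·Hᵀ + R = [176 104; 104 224]
K = P̄·Hᵀ·S⁻¹ = [-433/894 -13/1788; -191/1192 49/149]
x' = x̄ + K·y = [565/447, 1229/1192]
P' = (I − K·H)·P̄ = [433/447 191/596; 191/596 129/596]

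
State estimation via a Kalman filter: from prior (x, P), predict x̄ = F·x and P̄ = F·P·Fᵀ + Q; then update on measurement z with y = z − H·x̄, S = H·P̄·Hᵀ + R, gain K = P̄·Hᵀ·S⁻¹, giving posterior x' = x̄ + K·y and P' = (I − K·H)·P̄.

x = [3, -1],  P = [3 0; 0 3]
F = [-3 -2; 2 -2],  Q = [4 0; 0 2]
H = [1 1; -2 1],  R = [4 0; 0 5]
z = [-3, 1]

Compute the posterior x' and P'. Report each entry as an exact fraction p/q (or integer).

x̄ = F·x = [-7, 8]
P̄ = F·P·Fᵀ + Q = [43 -6; -6 26]
y = z − H·x̄ = [-4, -21]
S = H·P̄·Hᵀ + R = [61 -54; -54 227]
K = P̄·Hᵀ·S⁻¹ = [3431/10931 -3614/10931; 6592/10931 3398/10931]
x' = x̄ + K·y = [-14347/10931, -10278/10931]
P' = (I − K·H)·P̄ = [10598/10931 3126/10931; 3126/10931 23242/10931]

x' = [-14347/10931, -10278/10931]
P' = [10598/10931 3126/10931; 3126/10931 23242/10931]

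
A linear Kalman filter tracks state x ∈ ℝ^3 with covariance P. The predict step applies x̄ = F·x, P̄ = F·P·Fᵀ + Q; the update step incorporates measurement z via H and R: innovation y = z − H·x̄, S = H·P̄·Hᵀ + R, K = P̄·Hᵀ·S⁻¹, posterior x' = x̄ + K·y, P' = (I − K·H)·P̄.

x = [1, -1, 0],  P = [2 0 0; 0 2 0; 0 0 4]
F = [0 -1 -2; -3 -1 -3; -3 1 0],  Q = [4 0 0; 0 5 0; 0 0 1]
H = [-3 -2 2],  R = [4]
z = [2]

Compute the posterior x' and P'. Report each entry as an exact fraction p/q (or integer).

x' = [-20/41, -166/41, -156/41]
P' = [676/369 -218/123 238/369; -218/123 933/41 2416/123; 238/369 2416/123 7621/369]

x̄ = F·x = [1, -2, -4]
P̄ = F·P·Fᵀ + Q = [22 26 -2; 26 61 16; -2 16 21]
y = z − H·x̄ = [9]
S = H·P̄·Hᵀ + R = [738]
K = P̄·Hᵀ·S⁻¹ = [-61/369; -28/123; 8/369]
x' = x̄ + K·y = [-20/41, -166/41, -156/41]
P' = (I − K·H)·P̄ = [676/369 -218/123 238/369; -218/123 933/41 2416/123; 238/369 2416/123 7621/369]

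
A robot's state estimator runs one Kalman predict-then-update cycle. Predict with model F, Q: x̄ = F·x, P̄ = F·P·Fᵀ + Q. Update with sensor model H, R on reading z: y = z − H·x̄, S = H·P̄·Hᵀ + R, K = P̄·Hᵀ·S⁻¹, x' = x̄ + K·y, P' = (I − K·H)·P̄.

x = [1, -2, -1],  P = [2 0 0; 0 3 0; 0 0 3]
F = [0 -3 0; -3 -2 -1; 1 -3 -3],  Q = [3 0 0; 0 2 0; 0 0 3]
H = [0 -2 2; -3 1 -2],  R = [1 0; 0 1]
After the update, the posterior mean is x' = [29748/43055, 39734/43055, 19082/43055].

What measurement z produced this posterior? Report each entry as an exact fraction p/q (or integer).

x̄ = F·x = [6, 2, 10]
P̄ = F·P·Fᵀ + Q = [30 18 27; 18 35 21; 27 21 59]
S = H·P̄·Hᵀ + R = [209 -234; -234 674]
K = P̄·Hᵀ·S⁻¹ = [-8676/43055 -11061/43055; -16573/43055 -19301/86110; 4786/43055 -9709/43055]
x' − x̄ = [-228582/43055, -46376/43055, -411468/43055] = K·y
y = (KᵀK)⁻¹·Kᵀ·(x' − x̄) = [-17, 34]
z = y + H·x̄ = [-17, 34] + [16, -36] = [-1, -2]

z = [-1, -2]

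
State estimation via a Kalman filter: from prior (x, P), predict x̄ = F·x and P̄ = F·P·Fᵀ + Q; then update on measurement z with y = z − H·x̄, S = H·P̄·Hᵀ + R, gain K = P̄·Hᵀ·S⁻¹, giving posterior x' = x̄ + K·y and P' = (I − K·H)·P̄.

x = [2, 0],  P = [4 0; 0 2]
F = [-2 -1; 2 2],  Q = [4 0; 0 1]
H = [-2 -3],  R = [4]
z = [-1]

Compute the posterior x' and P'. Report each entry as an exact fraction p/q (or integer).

x̄ = F·x = [-4, 4]
P̄ = F·P·Fᵀ + Q = [22 -20; -20 25]
y = z − H·x̄ = [3]
S = H·P̄·Hᵀ + R = [77]
K = P̄·Hᵀ·S⁻¹ = [16/77; -5/11]
x' = x̄ + K·y = [-260/77, 29/11]
P' = (I − K·H)·P̄ = [1438/77 -140/11; -140/11 100/11]

x' = [-260/77, 29/11]
P' = [1438/77 -140/11; -140/11 100/11]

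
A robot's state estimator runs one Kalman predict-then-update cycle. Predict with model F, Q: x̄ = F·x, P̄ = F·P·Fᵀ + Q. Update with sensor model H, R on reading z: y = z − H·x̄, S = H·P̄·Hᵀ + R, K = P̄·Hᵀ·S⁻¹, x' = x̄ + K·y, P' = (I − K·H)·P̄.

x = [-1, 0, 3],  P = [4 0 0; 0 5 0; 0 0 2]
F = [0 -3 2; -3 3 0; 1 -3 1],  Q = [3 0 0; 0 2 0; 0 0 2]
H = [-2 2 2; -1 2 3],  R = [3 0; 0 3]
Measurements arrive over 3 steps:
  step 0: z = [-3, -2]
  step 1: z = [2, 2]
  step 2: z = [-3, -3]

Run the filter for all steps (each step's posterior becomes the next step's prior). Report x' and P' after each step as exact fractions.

step 0: x' = [6051/2485, 885/497, -2224/2485], P' = [20999/4970 2341/497 -3043/2485; 2341/497 5615/497 -2917/497; -3043/2485 -2917/497 9757/2485]
step 1: x' = [-228322763/153893203, -250934553/153893203, 172874069/153893203], P' = [507611828/153893203 384288511/153893203 -8072144/153893203; 384288511/153893203 987559004/153893203 -521330356/153893203; -8072144/153893203 -521330356/153893203 414433379/153893203]
step 2: x' = [3146228045761/2844938634009, 791730913823/2844938634009, -1948881092137/2844938634009], P' = [9218856326999/2844938634009 6988557210913/2844938634009 -159757745789/2844938634009; 6988557210913/2844938634009 18240529538891/2844938634009 -9694587527500/2844938634009; -159757745789/2844938634009 -9694587527500/2844938634009 7698691195685/2844938634009]

step 0: x̄ = F·x = [6, 3, 2]
step 0: P̄ = F·P·Fᵀ + Q = [56 -45 49; -45 83 -57; 49 -57 53]
step 0: y = z − H·x̄ = [-1, -8]
step 0: S = H·P̄·Hᵀ + R = [283 70; 70 70]
step 0: K = P̄·Hᵀ·S⁻¹ = [-35/71 2521/4970; 34/71 46/497; -34/71 1048/2485]
step 0: x' = x̄ + K·y = [6051/2485, 885/497, -2224/2485]
step 0: P' = (I − K·H)·P̄ = [20999/4970 2341/497 -3043/2485; 2341/497 5615/497 -2917/497; -3043/2485 -2917/497 9757/2485]
step 1: x̄ = F·x = [-17723/2485, -4878/2485, -9448/2485]
step 1: P̄ = F·P·Fᵀ + Q = [474178/2485 -216582/2485 362253/2485; -216582/2485 282901/4970 -356679/4970; 362253/2485 -356679/4970 578191/4970]
step 1: y = z − H·x̄ = [-1824/2485, 51/5]
step 1: S = H·P̄·Hᵀ + R = [1034267/2485 -268/5; -268/5 813/10]
step 1: K = P̄·Hᵀ·S⁻¹ = [-87596974/153893203 78916254/153893203; 54626758/153893203 8946143/153893203; -65883222/153893203 69570523/153893203]
step 1: x' = x̄ + K·y = [-228322763/153893203, -250934553/153893203, 172874069/153893203]
step 1: P' = (I − K·H)·P̄ = [507611828/153893203 384288511/153893203 -8072144/153893203; 384288511/153893203 987559004/153893203 -521330356/153893203; -8072144/153893203 -521330356/153893203 414433379/153893203]
step 2: x̄ = F·x = [1098551797/153893203, -67835370/153893203, 697354965/153893203]
step 2: P̄ = F·P·Fᵀ + Q = [17263408433/153893203 -8508983709/153893203 13239861177/153893203; -8508983709/153893203 6847130696/153893203 -7339179024/153893203; 13239861177/153893203 -7339179024/153893203 10923969431/153893203]
step 2: y = z − H·x̄ = [1164755/376267, -1319521967/153893203]
step 2: S = H·P̄·Hᵀ + R = [107675457/376267 -1950174/376267; -1950174/376267 9955955191/153893203]
step 2: K = P̄·Hᵀ·S⁻¹ = [-1593371241250/2844938634009 475442761940/948312878003; 1038256533652/2844938634009 45415476041/948312878003; -1224092390684/2844938634009 429628475316/948312878003]
step 2: x' = x̄ + K·y = [3146228045761/2844938634009, 791730913823/2844938634009, -1948881092137/2844938634009]
step 2: P' = (I − K·H)·P̄ = [9218856326999/2844938634009 6988557210913/2844938634009 -159757745789/2844938634009; 6988557210913/2844938634009 18240529538891/2844938634009 -9694587527500/2844938634009; -159757745789/2844938634009 -9694587527500/2844938634009 7698691195685/2844938634009]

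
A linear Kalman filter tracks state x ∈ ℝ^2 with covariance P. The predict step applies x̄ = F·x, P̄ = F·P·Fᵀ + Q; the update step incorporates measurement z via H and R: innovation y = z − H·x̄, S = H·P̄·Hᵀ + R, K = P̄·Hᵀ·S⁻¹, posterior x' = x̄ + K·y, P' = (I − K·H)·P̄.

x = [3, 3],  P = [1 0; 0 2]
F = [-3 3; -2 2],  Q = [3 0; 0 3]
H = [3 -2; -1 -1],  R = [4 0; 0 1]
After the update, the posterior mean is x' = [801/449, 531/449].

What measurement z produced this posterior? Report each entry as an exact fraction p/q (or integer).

z = [3, -3]

x̄ = F·x = [0, 0]
P̄ = F·P·Fᵀ + Q = [30 18; 18 15]
S = H·P̄·Hᵀ + R = [118 -78; -78 82]
K = P̄·Hᵀ·S⁻¹ = [171/898 -363/898; -303/1796 -1011/1796]
x' − x̄ = [801/449, 531/449] = K·y
y = (KᵀK)⁻¹·Kᵀ·(x' − x̄) = [3, -3]
z = y + H·x̄ = [3, -3] + [0, 0] = [3, -3]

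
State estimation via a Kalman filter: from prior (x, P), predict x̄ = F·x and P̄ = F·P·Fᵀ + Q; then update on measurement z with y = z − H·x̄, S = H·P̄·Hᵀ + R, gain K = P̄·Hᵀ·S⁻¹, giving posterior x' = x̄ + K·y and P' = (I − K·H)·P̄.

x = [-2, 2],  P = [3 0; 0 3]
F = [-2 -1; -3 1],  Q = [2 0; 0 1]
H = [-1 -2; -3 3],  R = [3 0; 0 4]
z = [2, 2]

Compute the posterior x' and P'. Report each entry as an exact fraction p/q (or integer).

x̄ = F·x = [2, 8]
P̄ = F·P·Fᵀ + Q = [17 15; 15 31]
y = z − H·x̄ = [20, -16]
S = H·P̄·Hᵀ + R = [204 -90; -90 166]
K = P̄·Hᵀ·S⁻¹ = [-4171/12882 -909/4294; -4231/12882 477/4294]
x' = x̄ + K·y = [-7012/6441, -2230/6441]
P' = (I − K·H)·P̄ = [6595/12882 2959/12882; 2959/12882 4867/12882]

x' = [-7012/6441, -2230/6441]
P' = [6595/12882 2959/12882; 2959/12882 4867/12882]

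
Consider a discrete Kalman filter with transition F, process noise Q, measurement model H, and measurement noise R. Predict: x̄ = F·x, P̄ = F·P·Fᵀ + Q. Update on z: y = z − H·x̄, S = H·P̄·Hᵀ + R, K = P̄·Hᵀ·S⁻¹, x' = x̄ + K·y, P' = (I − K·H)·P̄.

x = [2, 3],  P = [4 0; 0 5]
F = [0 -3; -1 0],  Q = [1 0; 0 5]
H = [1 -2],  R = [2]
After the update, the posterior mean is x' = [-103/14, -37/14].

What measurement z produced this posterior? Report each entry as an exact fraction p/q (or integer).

x̄ = F·x = [-9, -2]
P̄ = F·P·Fᵀ + Q = [46 0; 0 9]
S = H·P̄·Hᵀ + R = [84]
K = P̄·Hᵀ·S⁻¹ = [23/42; -3/14]
x' − x̄ = [23/14, -9/14] = K·y
y = (KᵀK)⁻¹·Kᵀ·(x' − x̄) = [3]
z = y + H·x̄ = [3] + [-5] = [-2]

z = [-2]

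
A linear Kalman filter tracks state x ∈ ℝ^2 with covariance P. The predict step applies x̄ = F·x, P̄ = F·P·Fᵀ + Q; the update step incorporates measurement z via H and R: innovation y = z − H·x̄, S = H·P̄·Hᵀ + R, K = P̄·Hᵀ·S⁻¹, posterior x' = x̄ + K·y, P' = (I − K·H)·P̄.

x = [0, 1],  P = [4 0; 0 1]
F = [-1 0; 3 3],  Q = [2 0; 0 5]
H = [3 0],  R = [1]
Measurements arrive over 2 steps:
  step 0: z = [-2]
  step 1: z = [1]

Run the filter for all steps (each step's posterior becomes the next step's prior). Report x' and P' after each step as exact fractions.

step 0: x' = [-36/55, 237/55], P' = [6/55 -12/55; -12/55 1454/55]
step 1: x' = [384/1099, 11997/1099], P' = [116/1099 18/1099; 18/1099 263687/1099]

step 0: x̄ = F·x = [0, 3]
step 0: P̄ = F·P·Fᵀ + Q = [6 -12; -12 50]
step 0: y = z − H·x̄ = [-2]
step 0: S = H·P̄·Hᵀ + R = [55]
step 0: K = P̄·Hᵀ·S⁻¹ = [18/55; -36/55]
step 0: x' = x̄ + K·y = [-36/55, 237/55]
step 0: P' = (I − K·H)·P̄ = [6/55 -12/55; -12/55 1454/55]
step 1: x̄ = F·x = [36/55, 603/55]
step 1: P̄ = F·P·Fᵀ + Q = [116/55 18/55; 18/55 13199/55]
step 1: y = z − H·x̄ = [-53/55]
step 1: S = H·P̄·Hᵀ + R = [1099/55]
step 1: K = P̄·Hᵀ·S⁻¹ = [348/1099; 54/1099]
step 1: x' = x̄ + K·y = [384/1099, 11997/1099]
step 1: P' = (I − K·H)·P̄ = [116/1099 18/1099; 18/1099 263687/1099]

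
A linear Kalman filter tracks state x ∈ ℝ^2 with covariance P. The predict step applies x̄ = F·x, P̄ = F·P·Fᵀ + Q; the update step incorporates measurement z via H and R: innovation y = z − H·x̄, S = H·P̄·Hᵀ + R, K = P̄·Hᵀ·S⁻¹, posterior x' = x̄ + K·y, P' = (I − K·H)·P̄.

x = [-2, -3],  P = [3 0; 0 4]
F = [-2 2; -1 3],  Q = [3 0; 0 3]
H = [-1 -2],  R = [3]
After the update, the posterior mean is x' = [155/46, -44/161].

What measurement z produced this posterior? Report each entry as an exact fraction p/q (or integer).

x̄ = F·x = [-2, -7]
P̄ = F·P·Fᵀ + Q = [31 30; 30 42]
S = H·P̄·Hᵀ + R = [322]
K = P̄·Hᵀ·S⁻¹ = [-13/46; -57/161]
x' − x̄ = [247/46, 1083/161] = K·y
y = (KᵀK)⁻¹·Kᵀ·(x' − x̄) = [-19]
z = y + H·x̄ = [-19] + [16] = [-3]

z = [-3]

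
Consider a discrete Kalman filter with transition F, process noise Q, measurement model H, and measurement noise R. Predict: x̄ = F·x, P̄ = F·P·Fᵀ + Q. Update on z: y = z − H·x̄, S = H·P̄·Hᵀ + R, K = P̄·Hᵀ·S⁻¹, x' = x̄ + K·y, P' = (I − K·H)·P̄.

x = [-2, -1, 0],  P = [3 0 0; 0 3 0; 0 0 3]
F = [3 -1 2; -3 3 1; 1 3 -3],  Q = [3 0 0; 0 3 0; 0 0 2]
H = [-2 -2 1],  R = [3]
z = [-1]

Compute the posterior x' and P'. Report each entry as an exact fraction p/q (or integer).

x̄ = F·x = [-5, 3, -5]
P̄ = F·P·Fᵀ + Q = [45 -30 -18; -30 60 9; -18 9 59]
y = z − H·x̄ = [0]
S = H·P̄·Hᵀ + R = [278]
K = P̄·Hᵀ·S⁻¹ = [-24/139; -51/278; 77/278]
x' = x̄ + K·y = [-5, 3, -5]
P' = (I − K·H)·P̄ = [5103/139 -5394/139 -654/139; -5394/139 14079/278 6429/278; -654/139 6429/278 10473/278]

x' = [-5, 3, -5]
P' = [5103/139 -5394/139 -654/139; -5394/139 14079/278 6429/278; -654/139 6429/278 10473/278]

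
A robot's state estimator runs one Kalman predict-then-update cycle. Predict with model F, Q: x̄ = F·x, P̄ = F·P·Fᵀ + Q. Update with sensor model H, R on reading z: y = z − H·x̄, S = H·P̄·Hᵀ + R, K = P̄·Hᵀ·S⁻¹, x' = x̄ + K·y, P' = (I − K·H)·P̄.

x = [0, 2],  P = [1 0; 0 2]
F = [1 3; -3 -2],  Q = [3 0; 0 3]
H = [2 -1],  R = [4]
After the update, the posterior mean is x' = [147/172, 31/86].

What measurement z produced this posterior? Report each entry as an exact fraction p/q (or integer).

x̄ = F·x = [6, -4]
P̄ = F·P·Fᵀ + Q = [22 -15; -15 20]
S = H·P̄·Hᵀ + R = [172]
K = P̄·Hᵀ·S⁻¹ = [59/172; -25/86]
x' − x̄ = [-885/172, 375/86] = K·y
y = (KᵀK)⁻¹·Kᵀ·(x' − x̄) = [-15]
z = y + H·x̄ = [-15] + [16] = [1]

z = [1]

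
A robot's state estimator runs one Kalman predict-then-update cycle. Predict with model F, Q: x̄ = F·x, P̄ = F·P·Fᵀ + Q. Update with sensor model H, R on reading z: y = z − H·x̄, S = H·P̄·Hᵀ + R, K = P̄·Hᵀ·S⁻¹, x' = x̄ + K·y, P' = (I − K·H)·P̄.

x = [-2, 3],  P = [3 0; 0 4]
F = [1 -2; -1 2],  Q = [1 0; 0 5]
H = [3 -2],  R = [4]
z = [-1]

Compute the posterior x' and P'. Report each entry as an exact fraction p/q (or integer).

x' = [-121/254, -31/508]
P' = [139/127 319/254; 319/254 1167/508]

x̄ = F·x = [-8, 8]
P̄ = F·P·Fᵀ + Q = [20 -19; -19 24]
y = z − H·x̄ = [39]
S = H·P̄·Hᵀ + R = [508]
K = P̄·Hᵀ·S⁻¹ = [49/254; -105/508]
x' = x̄ + K·y = [-121/254, -31/508]
P' = (I − K·H)·P̄ = [139/127 319/254; 319/254 1167/508]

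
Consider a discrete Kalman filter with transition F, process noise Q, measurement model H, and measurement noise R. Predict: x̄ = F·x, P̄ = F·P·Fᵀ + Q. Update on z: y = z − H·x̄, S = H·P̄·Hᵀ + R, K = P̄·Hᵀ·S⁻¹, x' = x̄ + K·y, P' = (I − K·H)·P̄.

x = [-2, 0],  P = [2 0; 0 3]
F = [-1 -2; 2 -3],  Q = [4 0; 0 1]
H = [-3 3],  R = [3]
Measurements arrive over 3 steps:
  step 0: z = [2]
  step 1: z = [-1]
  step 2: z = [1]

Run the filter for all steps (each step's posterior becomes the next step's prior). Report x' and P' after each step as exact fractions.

step 0: x' = [78/79, 124/79], P' = [1374/79 1370/79; 1370/79 1392/79]
step 1: x' = [-14874/8939, -35571/17878], P' = [68202/8939 63950/8939; 63950/8939 125329/17878]
step 2: x' = [2826356/2042743, 3447638/2042743], P' = [12608286/2042743 11738720/2042743; 11738720/2042743 11544109/2042743]

step 0: x̄ = F·x = [2, -4]
step 0: P̄ = F·P·Fᵀ + Q = [18 14; 14 36]
step 0: y = z − H·x̄ = [20]
step 0: S = H·P̄·Hᵀ + R = [237]
step 0: K = P̄·Hᵀ·S⁻¹ = [-4/79; 22/79]
step 0: x' = x̄ + K·y = [78/79, 124/79]
step 0: P' = (I − K·H)·P̄ = [1374/79 1370/79; 1370/79 1392/79]
step 1: x̄ = F·x = [-326/79, -216/79]
step 1: P̄ = F·P·Fᵀ + Q = [12738/79 4234/79; 4234/79 1663/79]
step 1: y = z − H·x̄ = [-409/79]
step 1: S = H·P̄·Hᵀ + R = [53634/79]
step 1: K = P̄·Hᵀ·S⁻¹ = [-4252/8939; -2571/17878]
step 1: x' = x̄ + K·y = [-14874/8939, -35571/17878]
step 1: P' = (I − K·H)·P̄ = [68202/8939 63950/8939; 63950/8939 125329/17878]
step 2: x̄ = F·x = [50445/8939, 47217/17878]
step 2: P̄ = F·P·Fᵀ + Q = [610416/8939 175633/8939; 175633/8939 156655/17878]
step 2: y = z − H·x̄ = [178897/17878]
step 2: S = H·P̄·Hᵀ + R = [6128229/17878]
step 2: K = P̄·Hᵀ·S⁻¹ = [-869566/2042743; -194611/2042743]
step 2: x' = x̄ + K·y = [2826356/2042743, 3447638/2042743]
step 2: P' = (I − K·H)·P̄ = [12608286/2042743 11738720/2042743; 11738720/2042743 11544109/2042743]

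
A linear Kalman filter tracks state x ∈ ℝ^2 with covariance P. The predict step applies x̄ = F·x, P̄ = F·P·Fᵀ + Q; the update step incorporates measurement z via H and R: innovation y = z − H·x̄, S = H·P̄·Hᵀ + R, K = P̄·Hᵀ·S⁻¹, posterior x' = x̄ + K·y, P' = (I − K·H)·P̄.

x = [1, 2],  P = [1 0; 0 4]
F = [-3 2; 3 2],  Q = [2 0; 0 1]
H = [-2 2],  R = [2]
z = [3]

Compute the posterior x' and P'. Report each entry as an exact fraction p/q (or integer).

x' = [259/79, 382/79]
P' = [1333/79 1313/79; 1313/79 1332/79]

x̄ = F·x = [1, 7]
P̄ = F·P·Fᵀ + Q = [27 7; 7 26]
y = z − H·x̄ = [-9]
S = H·P̄·Hᵀ + R = [158]
K = P̄·Hᵀ·S⁻¹ = [-20/79; 19/79]
x' = x̄ + K·y = [259/79, 382/79]
P' = (I − K·H)·P̄ = [1333/79 1313/79; 1313/79 1332/79]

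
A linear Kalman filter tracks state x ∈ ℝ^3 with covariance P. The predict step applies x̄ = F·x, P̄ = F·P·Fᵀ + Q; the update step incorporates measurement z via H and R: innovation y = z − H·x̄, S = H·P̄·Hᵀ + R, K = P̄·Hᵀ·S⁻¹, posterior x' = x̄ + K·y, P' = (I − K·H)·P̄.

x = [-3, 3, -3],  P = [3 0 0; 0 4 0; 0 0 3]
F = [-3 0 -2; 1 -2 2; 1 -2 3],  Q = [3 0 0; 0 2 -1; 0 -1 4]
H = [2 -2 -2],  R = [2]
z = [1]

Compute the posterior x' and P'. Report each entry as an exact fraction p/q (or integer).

x' = [255/587, -255/587, 169/587]
P' = [8454/587 3873/587 4491/587; 3873/587 3171/587 792/587; 4491/587 792/587 3812/587]

x̄ = F·x = [15, -15, -18]
P̄ = F·P·Fᵀ + Q = [42 -21 -27; -21 33 36; -27 36 50]
y = z − H·x̄ = [-95]
S = H·P̄·Hᵀ + R = [1174]
K = P̄·Hᵀ·S⁻¹ = [90/587; -90/587; -113/587]
x' = x̄ + K·y = [255/587, -255/587, 169/587]
P' = (I − K·H)·P̄ = [8454/587 3873/587 4491/587; 3873/587 3171/587 792/587; 4491/587 792/587 3812/587]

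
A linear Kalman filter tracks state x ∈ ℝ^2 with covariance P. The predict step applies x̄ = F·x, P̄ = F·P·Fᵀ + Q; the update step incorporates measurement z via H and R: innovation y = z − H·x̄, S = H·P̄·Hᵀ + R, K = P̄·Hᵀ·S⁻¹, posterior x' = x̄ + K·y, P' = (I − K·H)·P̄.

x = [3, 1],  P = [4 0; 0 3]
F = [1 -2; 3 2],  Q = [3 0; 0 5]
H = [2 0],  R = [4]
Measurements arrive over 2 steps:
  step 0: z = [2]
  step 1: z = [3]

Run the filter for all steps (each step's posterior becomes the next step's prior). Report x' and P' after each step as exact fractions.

step 0: x' = [1, 11], P' = [19/20 0; 0 53]
step 1: x' = [12117/8678, 28715/8678], P' = [4319/4339 -4183/4339; -4183/4339 103787/4339]

step 0: x̄ = F·x = [1, 11]
step 0: P̄ = F·P·Fᵀ + Q = [19 0; 0 53]
step 0: y = z − H·x̄ = [0]
step 0: S = H·P̄·Hᵀ + R = [80]
step 0: K = P̄·Hᵀ·S⁻¹ = [19/40; 0]
step 0: x' = x̄ + K·y = [1, 11]
step 0: P' = (I − K·H)·P̄ = [19/20 0; 0 53]
step 1: x̄ = F·x = [-21, 25]
step 1: P̄ = F·P·Fᵀ + Q = [4319/20 -4183/20; -4183/20 4511/20]
step 1: y = z − H·x̄ = [45]
step 1: S = H·P̄·Hᵀ + R = [4339/5]
step 1: K = P̄·Hᵀ·S⁻¹ = [4319/8678; -4183/8678]
step 1: x' = x̄ + K·y = [12117/8678, 28715/8678]
step 1: P' = (I − K·H)·P̄ = [4319/4339 -4183/4339; -4183/4339 103787/4339]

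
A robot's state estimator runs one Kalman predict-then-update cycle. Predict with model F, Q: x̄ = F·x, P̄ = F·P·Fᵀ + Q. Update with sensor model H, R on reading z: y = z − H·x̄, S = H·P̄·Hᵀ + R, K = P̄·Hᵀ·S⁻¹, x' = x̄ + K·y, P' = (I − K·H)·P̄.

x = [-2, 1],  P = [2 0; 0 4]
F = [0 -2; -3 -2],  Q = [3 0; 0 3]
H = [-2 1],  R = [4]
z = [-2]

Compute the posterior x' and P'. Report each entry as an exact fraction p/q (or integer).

x' = [114/53, 162/53]
P' = [523/53 958/53; 958/53 1936/53]

x̄ = F·x = [-2, 4]
P̄ = F·P·Fᵀ + Q = [19 16; 16 37]
y = z − H·x̄ = [-10]
S = H·P̄·Hᵀ + R = [53]
K = P̄·Hᵀ·S⁻¹ = [-22/53; 5/53]
x' = x̄ + K·y = [114/53, 162/53]
P' = (I − K·H)·P̄ = [523/53 958/53; 958/53 1936/53]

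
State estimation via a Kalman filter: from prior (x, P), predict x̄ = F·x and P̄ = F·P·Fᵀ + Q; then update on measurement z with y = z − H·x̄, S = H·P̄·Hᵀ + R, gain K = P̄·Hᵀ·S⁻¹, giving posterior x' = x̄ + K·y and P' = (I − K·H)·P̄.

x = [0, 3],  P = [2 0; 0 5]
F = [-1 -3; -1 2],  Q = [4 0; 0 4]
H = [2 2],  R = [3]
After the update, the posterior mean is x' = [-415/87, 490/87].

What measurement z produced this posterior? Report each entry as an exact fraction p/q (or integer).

x̄ = F·x = [-9, 6]
P̄ = F·P·Fᵀ + Q = [51 -28; -28 26]
S = H·P̄·Hᵀ + R = [87]
K = P̄·Hᵀ·S⁻¹ = [46/87; -4/87]
x' − x̄ = [368/87, -32/87] = K·y
y = (KᵀK)⁻¹·Kᵀ·(x' − x̄) = [8]
z = y + H·x̄ = [8] + [-6] = [2]

z = [2]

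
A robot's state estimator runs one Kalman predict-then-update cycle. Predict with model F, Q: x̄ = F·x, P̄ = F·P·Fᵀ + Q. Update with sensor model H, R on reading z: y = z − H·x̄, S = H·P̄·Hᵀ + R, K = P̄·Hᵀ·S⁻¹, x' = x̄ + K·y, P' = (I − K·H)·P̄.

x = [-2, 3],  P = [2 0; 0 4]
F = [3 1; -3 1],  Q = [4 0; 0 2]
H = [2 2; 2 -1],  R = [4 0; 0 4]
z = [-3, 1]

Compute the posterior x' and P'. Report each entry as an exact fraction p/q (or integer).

x' = [-3/16, -11/12]
P' = [187/344 -19/86; -19/86 110/129]

x̄ = F·x = [-3, 9]
P̄ = F·P·Fᵀ + Q = [26 -14; -14 24]
y = z − H·x̄ = [-15, 16]
S = H·P̄·Hᵀ + R = [92 28; 28 188]
K = P̄·Hᵀ·S⁻¹ = [111/688 225/688; 163/516 -167/516]
x' = x̄ + K·y = [-3/16, -11/12]
P' = (I − K·H)·P̄ = [187/344 -19/86; -19/86 110/129]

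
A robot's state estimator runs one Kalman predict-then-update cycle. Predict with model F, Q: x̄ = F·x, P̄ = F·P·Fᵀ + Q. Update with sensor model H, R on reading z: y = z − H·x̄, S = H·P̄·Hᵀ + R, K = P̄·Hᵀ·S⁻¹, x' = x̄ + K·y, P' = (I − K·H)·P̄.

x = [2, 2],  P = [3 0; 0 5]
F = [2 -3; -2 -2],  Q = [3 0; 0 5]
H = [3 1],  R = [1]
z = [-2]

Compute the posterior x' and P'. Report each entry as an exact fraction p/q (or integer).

x̄ = F·x = [-2, -8]
P̄ = F·P·Fᵀ + Q = [60 18; 18 37]
y = z − H·x̄ = [12]
S = H·P̄·Hᵀ + R = [686]
K = P̄·Hᵀ·S⁻¹ = [99/343; 13/98]
x' = x̄ + K·y = [502/343, -314/49]
P' = (I − K·H)·P̄ = [978/343 -405/49; -405/49 349/14]

x' = [502/343, -314/49]
P' = [978/343 -405/49; -405/49 349/14]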